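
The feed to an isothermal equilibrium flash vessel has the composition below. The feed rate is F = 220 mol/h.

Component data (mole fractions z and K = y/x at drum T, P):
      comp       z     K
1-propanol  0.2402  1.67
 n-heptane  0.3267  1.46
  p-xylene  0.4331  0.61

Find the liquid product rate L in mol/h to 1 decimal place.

Rachford–Rice: g(β) = Σ zᵢ(Kᵢ−1)/(1+β(Kᵢ−1)) = 0.
g(0) = ΣzᵢKᵢ − 1 = 0.1423 and g(1) = 1 − Σzᵢ/Kᵢ = -0.0776, so a root lies in (0, 1).
Iterate (Newton) starting at β = 0.5:
  β = 0.5000: g = 0.03291, g' = -0.2078 → β = 0.6583
  β = 0.6583: g = -0.00023, g' = -0.2119 → β = 0.6572
Converged at β = 0.6572.
Then V = β·F = 0.6572·220 = 144.6 mol/h and L = F − V = 75.4 mol/h.

L = 75.4 mol/h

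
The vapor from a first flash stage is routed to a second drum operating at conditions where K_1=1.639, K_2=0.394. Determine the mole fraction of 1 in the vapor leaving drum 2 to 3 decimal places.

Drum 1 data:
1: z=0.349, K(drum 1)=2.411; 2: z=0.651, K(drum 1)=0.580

y_1 (drum 2) = 0.798

Drum 1:
Binary case is linear: z₁(K₁−1)(1+ψ₁(K₂−1)) + z₂(K₂−1)(1+ψ₁(K₁−1)) = 0
⇒ ψ₁ = [z₁(K₁−1)+z₂(K₂−1)] / [−(K₁−1)(K₂−1)] = 0.2190/0.5926 = 0.370
Drum-1 compositions:
  1: x = 0.229, y = 0.553
  2: x = 0.771, y = 0.447
Drum-2 feed = drum-1 vapor: z₂ = (0.5530, 0.4470).
Drum 2:
Rachford–Rice: g(ψ₂) = Σ zᵢ(Kᵢ−1)/(1+ψ₂(Kᵢ−1)) = 0.
Feasibility: ΣzᵢKᵢ = 1.083, Σzᵢ/Kᵢ = 1.472 — both > 1, two phases present.
Binary case is linear: z₁(K₁−1)(1+ψ₂(K₂−1)) + z₂(K₂−1)(1+ψ₂(K₁−1)) = 0
⇒ ψ₂ = [z₁(K₁−1)+z₂(K₂−1)] / [−(K₁−1)(K₂−1)] = 0.0825/0.3872 = 0.213
  1: x = 0.487, y = 0.798
  2: x = 0.513, y = 0.202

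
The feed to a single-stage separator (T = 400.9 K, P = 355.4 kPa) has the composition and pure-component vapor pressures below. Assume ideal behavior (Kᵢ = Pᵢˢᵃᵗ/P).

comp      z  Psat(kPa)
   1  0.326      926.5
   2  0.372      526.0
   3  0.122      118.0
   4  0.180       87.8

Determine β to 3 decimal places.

β = 0.629

Raoult's law: Kᵢ = Pᵢˢᵃᵗ/P = Pᵢˢᵃᵗ/355.4.
  K_1 = 926.5/355.4 = 2.60692, K_2 = 526.0/355.4 = 1.48002, K_3 = 118.0/355.4 = 0.33202, K_4 = 87.8/355.4 = 0.24705
Material balance + equilibrium reduce to Σ zᵢ(Kᵢ−1)/(1+β(Kᵢ−1)) = 0.
Feasibility: ΣzᵢKᵢ = 1.485, Σzᵢ/Kᵢ = 1.472 — both > 1, two phases present.
Newton iteration, β⁰ = 0.4:
  β = 0.400: g = 0.1635, g' = -0.683 → β = 0.640
  β = 0.640: g = -0.0087, g' = -0.801 → β = 0.629
Converged at β = 0.629.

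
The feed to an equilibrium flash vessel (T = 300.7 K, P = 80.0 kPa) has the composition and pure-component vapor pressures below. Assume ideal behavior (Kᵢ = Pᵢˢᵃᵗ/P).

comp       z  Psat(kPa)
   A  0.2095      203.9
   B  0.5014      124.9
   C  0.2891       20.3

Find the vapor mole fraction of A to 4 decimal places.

Raoult's law: Kᵢ = Pᵢˢᵃᵗ/P = Pᵢˢᵃᵗ/80.0.
  K_A = 203.9/80.0 = 2.548750, K_B = 124.9/80.0 = 1.561250, K_C = 20.3/80.0 = 0.253750
Material balance + equilibrium reduce to Σ zᵢ(Kᵢ−1)/(1+V/F(Kᵢ−1)) = 0.
Check two-phase: ΣzᵢKᵢ = 1.3901 > 1 and Σzᵢ/Kᵢ = 1.5427 > 1, so g(0) = 0.3901 > 0 and g(1) = -0.5427 < 0.
Newton iteration, V/F⁰ = 0.47:
  V/F = 0.4700: g = 0.07816, g' = -0.6491 → V/F = 0.5904
  V/F = 0.5904: g = -0.00481, g' = -0.7407 → V/F = 0.5839
Converged at V/F = 0.5839.
Compositions from xᵢ = zᵢ/(1+V/F(Kᵢ−1)), yᵢ = Kᵢxᵢ:
  A: x = 0.1100, y = 0.2804
  B: x = 0.3776, y = 0.5896
  C: x = 0.5123, y = 0.1300

y_A = 0.2804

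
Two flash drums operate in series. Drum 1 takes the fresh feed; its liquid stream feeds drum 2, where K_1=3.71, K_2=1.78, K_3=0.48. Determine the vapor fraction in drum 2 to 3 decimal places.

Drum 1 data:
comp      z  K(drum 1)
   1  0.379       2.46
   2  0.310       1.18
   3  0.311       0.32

Drum 1:
Material balance + equilibrium reduce to Σ zᵢ(Kᵢ−1)/(1+ψ₁(Kᵢ−1)) = 0.
Check two-phase: ΣzᵢKᵢ = 1.398 > 1 and Σzᵢ/Kᵢ = 1.389 > 1, so g(0) = 0.398 > 0 and g(1) = -0.389 < 0.
Newton iteration, ψ₁⁰ = 0.5:
  ψ₁ = 0.500: g = 0.0506, g' = -0.609 → ψ₁ = 0.583
  ψ₁ = 0.583: g = -0.0011, g' = -0.639 → ψ₁ = 0.581
Converged at ψ₁ = 0.581.
Drum-1 compositions:
  1: x = 0.205, y = 0.504
  2: x = 0.281, y = 0.331
  3: x = 0.514, y = 0.165
Drum-2 feed = drum-1 liquid: z₂ = (0.2050, 0.2806, 0.5144).
Drum 2:
Rachford–Rice: g(ψ₂) = Σ zᵢ(Kᵢ−1)/(1+ψ₂(Kᵢ−1)) = 0.
g(0) = ΣzᵢKᵢ − 1 = 0.507 and g(1) = 1 − Σzᵢ/Kᵢ = -0.285, so a root lies in (0, 1).
Newton iteration, ψ₂⁰ = 0.5:
  ψ₂ = 0.500: g = 0.0319, g' = -0.614 → ψ₂ = 0.552
  ψ₂ = 0.552: g = 0.0004, g' = -0.599 → ψ₂ = 0.553
Converged at ψ₂ = 0.553.
  1: x = 0.082, y = 0.304
  2: x = 0.196, y = 0.349
  3: x = 0.722, y = 0.346

V/F (drum 2) = 0.553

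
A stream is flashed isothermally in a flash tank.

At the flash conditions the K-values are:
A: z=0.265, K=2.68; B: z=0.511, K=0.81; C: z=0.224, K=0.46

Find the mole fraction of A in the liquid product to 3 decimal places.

Newton iteration, β⁰ = 0.5:
  β = 0.500: g = -0.0310, g' = -0.366 → β = 0.415
  β = 0.415: g = 0.0009, g' = -0.390 → β = 0.418
Converged at β = 0.418.
Compositions from xᵢ = zᵢ/(1+β(Kᵢ−1)), yᵢ = Kᵢxᵢ:
  A: x = 0.156, y = 0.417
  B: x = 0.555, y = 0.450
  C: x = 0.289, y = 0.133

x_A = 0.156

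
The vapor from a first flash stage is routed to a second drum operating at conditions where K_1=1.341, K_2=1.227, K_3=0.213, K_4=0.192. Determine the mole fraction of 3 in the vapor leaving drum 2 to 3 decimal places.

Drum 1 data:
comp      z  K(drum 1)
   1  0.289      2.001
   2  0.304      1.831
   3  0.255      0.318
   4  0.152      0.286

y_3 (drum 2) = 0.036

Drum 1:
Material balance + equilibrium reduce to Σ zᵢ(Kᵢ−1)/(1+ψ₁(Kᵢ−1)) = 0.
g(0) = ΣzᵢKᵢ − 1 = 0.259 and g(1) = 1 − Σzᵢ/Kᵢ = -0.644, so a root lies in (0, 1).
Newton–Raphson from ψ₁ = 0.5:
  ψ₁ = 0.500: g = -0.0614, g' = -0.694 → ψ₁ = 0.411
  ψ₁ = 0.411: g = -0.0023, g' = -0.646 → ψ₁ = 0.408
Converged at ψ₁ = 0.408.
Drum-1 compositions:
  1: x = 0.205, y = 0.411
  2: x = 0.227, y = 0.416
  3: x = 0.353, y = 0.112
  4: x = 0.214, y = 0.061
Drum-2 feed = drum-1 vapor: z₂ = (0.4106, 0.4157, 0.1123, 0.0613).
Drum 2:
Iterate (Newton) starting at ψ₂ = 0.5:
  ψ₂ = 0.500: g = -0.0246, g' = -0.354 → ψ₂ = 0.431
  ψ₂ = 0.431: g = -0.0017, g' = -0.307 → ψ₂ = 0.425
Converged at ψ₂ = 0.425.
  1: x = 0.359, y = 0.481
  2: x = 0.379, y = 0.465
  3: x = 0.169, y = 0.036
  4: x = 0.093, y = 0.018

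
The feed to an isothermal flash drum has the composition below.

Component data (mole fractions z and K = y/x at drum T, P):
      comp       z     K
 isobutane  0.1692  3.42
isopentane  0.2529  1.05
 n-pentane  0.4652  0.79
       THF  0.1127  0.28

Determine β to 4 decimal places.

β = 0.3996

Let β = V/F and solve Σ zᵢ(Kᵢ−1)/(1+β(Kᵢ−1)) = 0.
Feasibility: ΣzᵢKᵢ = 1.2433, Σzᵢ/Kᵢ = 1.2817 — both > 1, two phases present.
Iterate (Newton) starting at β = 0.56:
  β = 0.5600: g = -0.06052, g' = -0.3696 → β = 0.3963
  β = 0.3963: g = 0.00133, g' = -0.3976 → β = 0.3996
Converged at β = 0.3996.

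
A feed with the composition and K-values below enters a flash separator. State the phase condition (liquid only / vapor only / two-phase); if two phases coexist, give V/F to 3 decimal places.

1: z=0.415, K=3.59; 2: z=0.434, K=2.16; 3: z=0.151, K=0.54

vapor only

ΣzᵢKᵢ = 2.509; Σzᵢ/Kᵢ = 0.596.
Since Σzᵢ/Kᵢ < 1 the mixture is above its dew point — single vapor phase.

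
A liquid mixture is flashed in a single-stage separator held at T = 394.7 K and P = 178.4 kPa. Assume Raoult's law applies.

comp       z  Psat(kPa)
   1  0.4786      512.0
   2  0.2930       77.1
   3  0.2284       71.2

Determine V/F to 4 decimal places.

V/F = 0.5428

Raoult's law: Kᵢ = Pᵢˢᵃᵗ/P = Pᵢˢᵃᵗ/178.4.
  K_1 = 512.0/178.4 = 2.869955, K_2 = 77.1/178.4 = 0.432175, K_3 = 71.2/178.4 = 0.399103
Rachford–Rice: g(V/F) = Σ zᵢ(Kᵢ−1)/(1+V/F(Kᵢ−1)) = 0.
Check two-phase: ΣzᵢKᵢ = 1.5913 > 1 and Σzᵢ/Kᵢ = 1.4170 > 1, so g(0) = 0.5913 > 0 and g(1) = -0.4170 < 0.
Newton iteration, V/F⁰ = 0.48:
  V/F = 0.4800: g = 0.05005, g' = -0.8062 → V/F = 0.5421
  V/F = 0.5421: g = 0.00054, g' = -0.7913 → V/F = 0.5428
Converged at V/F = 0.5428.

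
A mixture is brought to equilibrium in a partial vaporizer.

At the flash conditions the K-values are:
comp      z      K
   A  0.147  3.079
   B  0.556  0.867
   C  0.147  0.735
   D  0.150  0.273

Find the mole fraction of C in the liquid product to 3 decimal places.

x_C = 0.153

Rachford–Rice: g(ψ) = Σ zᵢ(Kᵢ−1)/(1+ψ(Kᵢ−1)) = 0.
Check two-phase: ΣzᵢKᵢ = 1.084 > 1 and Σzᵢ/Kᵢ = 1.438 > 1, so g(0) = 0.084 > 0 and g(1) = -0.438 < 0.
Newton–Raphson from ψ = 0.5:
  ψ = 0.500: g = -0.1456, g' = -0.373 → ψ = 0.110
  ψ = 0.110: g = 0.0150, g' = -0.535 → ψ = 0.138
  ψ = 0.138: g = 0.0005, g' = -0.503 → ψ = 0.139
Converged at ψ = 0.139.
Compositions from xᵢ = zᵢ/(1+ψ(Kᵢ−1)), yᵢ = Kᵢxᵢ:
  A: x = 0.114, y = 0.351
  B: x = 0.566, y = 0.491
  C: x = 0.153, y = 0.112
  D: x = 0.167, y = 0.046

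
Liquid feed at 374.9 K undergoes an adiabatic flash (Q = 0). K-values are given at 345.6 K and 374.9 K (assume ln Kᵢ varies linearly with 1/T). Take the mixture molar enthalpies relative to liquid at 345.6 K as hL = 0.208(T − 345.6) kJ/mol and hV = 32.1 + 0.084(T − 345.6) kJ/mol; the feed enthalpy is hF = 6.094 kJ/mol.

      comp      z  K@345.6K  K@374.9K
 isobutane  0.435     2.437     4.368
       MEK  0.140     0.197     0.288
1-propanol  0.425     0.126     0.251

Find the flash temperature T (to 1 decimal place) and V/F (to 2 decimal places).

Adiabatic flash: solve Rachford–Rice at each trial T, then check hF = ψ·hV(T) + (1−ψ)·hL(T).
  T = 345.6 K: K = (2.437, 0.197, 0.126), RR gives ψ = 0.115, H_out = 3.681 kJ/mol
  T = 374.9 K: K = (4.368, 0.288, 0.251), RR gives ψ = 0.420, H_out = 18.053 kJ/mol
  T = 360.2 K: K = (3.298, 0.240, 0.180), RR gives ψ = 0.294, H_out = 11.952 kJ/mol
  T = 352.9 K: K = (2.844, 0.218, 0.151), RR gives ψ = 0.216, H_out = 8.260 kJ/mol
  T = 349.2 K: K = (2.632, 0.207, 0.138), RR gives ψ = 0.169, H_out = 6.084 kJ/mol
  T = 351.0 K: K = (2.734, 0.212, 0.144), RR gives ψ = 0.193, H_out = 7.175 kJ/mol
Linear interpolation between T = 349.2 (H_out = 6.084) and T = 351.0 (H_out = 7.175) on hF = 6.094 gives T ≈ 349.2 K, at which ψ = 0.17.

T = 349.2 K, V/F = 0.17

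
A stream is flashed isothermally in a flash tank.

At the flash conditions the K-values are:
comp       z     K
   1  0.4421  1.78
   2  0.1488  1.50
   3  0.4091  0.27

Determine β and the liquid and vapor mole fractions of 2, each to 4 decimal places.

Iterate (Newton) starting at β = 0.5:
  β = 0.5000: g = -0.16270, g' = -0.7037 → β = 0.2688
  β = 0.2688: g = -0.02089, g' = -0.5502 → β = 0.2308
  β = 0.2308: g = -0.00023, g' = -0.5384 → β = 0.2304
Converged at β = 0.2304.
Compositions from xᵢ = zᵢ/(1+β(Kᵢ−1)), yᵢ = Kᵢxᵢ:
  1: x = 0.3748, y = 0.6671
  2: x = 0.1334, y = 0.2001
  3: x = 0.4918, y = 0.1328

β = 0.2304, x_2 = 0.1334, y_2 = 0.2001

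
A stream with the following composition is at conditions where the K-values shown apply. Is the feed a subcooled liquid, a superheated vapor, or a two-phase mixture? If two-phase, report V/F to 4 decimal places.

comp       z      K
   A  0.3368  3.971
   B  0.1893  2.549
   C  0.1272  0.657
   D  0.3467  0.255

two-phase, V/F = 0.5910

ΣzᵢKᵢ = 1.9919; Σzᵢ/Kᵢ = 1.7123.
Both exceed 1, so a two-phase solution exists.
Newton–Raphson from ψ = 0.5:
  ψ = 0.5000: g = 0.10355, g' = -1.1360 → ψ = 0.5912
  ψ = 0.5912: g = -0.00020, g' = -1.1531 → ψ = 0.5910
Converged at ψ = 0.5910.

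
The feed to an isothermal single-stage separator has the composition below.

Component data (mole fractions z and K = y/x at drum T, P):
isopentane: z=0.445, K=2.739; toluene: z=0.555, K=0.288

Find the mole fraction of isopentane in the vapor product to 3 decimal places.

y_isopentane = 0.796

Binary case is linear: z₁(K₁−1)(1+ψ(K₂−1)) + z₂(K₂−1)(1+ψ(K₁−1)) = 0
⇒ ψ = [z₁(K₁−1)+z₂(K₂−1)] / [−(K₁−1)(K₂−1)] = 0.3787/1.2382 = 0.306
Compositions from xᵢ = zᵢ/(1+ψ(Kᵢ−1)), yᵢ = Kᵢxᵢ:
  isopentane: x = 0.290, y = 0.796
  toluene: x = 0.710, y = 0.204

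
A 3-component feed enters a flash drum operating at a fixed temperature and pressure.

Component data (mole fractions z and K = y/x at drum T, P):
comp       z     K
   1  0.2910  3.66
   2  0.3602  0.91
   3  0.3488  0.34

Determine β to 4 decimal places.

β = 0.4379

Let β = V/F and solve Σ zᵢ(Kᵢ−1)/(1+β(Kᵢ−1)) = 0.
g(0) = ΣzᵢKᵢ − 1 = 0.5114 and g(1) = 1 − Σzᵢ/Kᵢ = -0.5012, so a root lies in (0, 1).
Iterate (Newton) starting at β = 0.5:
  β = 0.5000: g = -0.04532, g' = -0.7209 → β = 0.4371
  β = 0.4371: g = 0.00060, g' = -0.7435 → β = 0.4379
Converged at β = 0.4379.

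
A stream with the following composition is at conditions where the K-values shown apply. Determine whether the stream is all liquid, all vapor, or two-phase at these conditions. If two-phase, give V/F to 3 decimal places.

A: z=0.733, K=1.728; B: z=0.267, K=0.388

two-phase, V/F = 0.831

ΣzᵢKᵢ = 1.370; Σzᵢ/Kᵢ = 1.112.
Both exceed 1, so a two-phase solution exists.
Rachford–Rice: g(ψ) = Σ zᵢ(Kᵢ−1)/(1+ψ(Kᵢ−1)) = 0.
Newton iteration, ψ⁰ = 0.55:
  ψ = 0.550: g = 0.1347, g' = -0.425 → ψ = 0.867
  ψ = 0.867: g = -0.0209, g' = -0.600 → ψ = 0.832
  ψ = 0.832: g = -0.0006, g' = -0.566 → ψ = 0.831
Converged at ψ = 0.831.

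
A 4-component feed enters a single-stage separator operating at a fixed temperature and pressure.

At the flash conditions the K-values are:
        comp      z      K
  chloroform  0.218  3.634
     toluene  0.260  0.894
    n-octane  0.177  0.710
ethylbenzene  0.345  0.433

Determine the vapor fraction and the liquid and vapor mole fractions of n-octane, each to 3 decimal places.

Newton–Raphson from ψ = 0.57:
  ψ = 0.570: g = -0.1503, g' = -0.509 → ψ = 0.274
  ψ = 0.274: g = 0.0175, g' = -0.686 → ψ = 0.300
  ψ = 0.300: g = 0.0004, g' = -0.654 → ψ = 0.301
Converged at ψ = 0.301.
Compositions from xᵢ = zᵢ/(1+ψ(Kᵢ−1)), yᵢ = Kᵢxᵢ:
  chloroform: x = 0.122, y = 0.442
  toluene: x = 0.269, y = 0.240
  n-octane: x = 0.194, y = 0.138
  ethylbenzene: x = 0.416, y = 0.180

ψ = 0.301, x_n-octane = 0.194, y_n-octane = 0.138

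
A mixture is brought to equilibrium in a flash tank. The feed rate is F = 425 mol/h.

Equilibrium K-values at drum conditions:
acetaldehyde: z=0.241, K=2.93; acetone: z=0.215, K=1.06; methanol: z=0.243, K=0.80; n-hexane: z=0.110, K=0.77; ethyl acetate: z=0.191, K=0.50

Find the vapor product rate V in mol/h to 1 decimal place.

V = 264.6 mol/h

Material balance + equilibrium reduce to Σ zᵢ(Kᵢ−1)/(1+V/F(Kᵢ−1)) = 0.
Feasibility: ΣzᵢKᵢ = 1.309, Σzᵢ/Kᵢ = 1.114 — both > 1, two phases present.
Newton iteration, V/F⁰ = 0.63:
  V/F = 0.630: g = -0.0023, g' = -0.306 → V/F = 0.623
Converged at V/F = 0.623.
Then V = V/F·F = 0.6226·425 = 264.6 mol/h and L = F − V = 160.4 mol/h.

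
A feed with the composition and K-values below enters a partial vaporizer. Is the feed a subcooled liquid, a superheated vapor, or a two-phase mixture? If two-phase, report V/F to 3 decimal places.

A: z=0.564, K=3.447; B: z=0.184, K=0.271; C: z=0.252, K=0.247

two-phase, V/F = 0.581

ΣzᵢKᵢ = 2.056; Σzᵢ/Kᵢ = 1.863.
Both exceed 1, so a two-phase solution exists.
Let ψ = V/F and solve Σ zᵢ(Kᵢ−1)/(1+ψ(Kᵢ−1)) = 0.
Newton iteration, ψ⁰ = 0.5:
  ψ = 0.500: g = 0.1053, g' = -1.293 → ψ = 0.581
Converged at ψ = 0.581.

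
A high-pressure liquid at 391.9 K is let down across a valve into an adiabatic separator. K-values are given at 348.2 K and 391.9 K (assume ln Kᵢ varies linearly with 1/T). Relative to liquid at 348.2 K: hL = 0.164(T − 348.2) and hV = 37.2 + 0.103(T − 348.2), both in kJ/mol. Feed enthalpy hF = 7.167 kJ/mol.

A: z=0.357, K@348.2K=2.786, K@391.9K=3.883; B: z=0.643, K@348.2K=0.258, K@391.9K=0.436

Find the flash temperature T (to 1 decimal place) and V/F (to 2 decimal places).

T = 354.7 K, V/F = 0.17

Adiabatic flash: solve Rachford–Rice at each trial T, then check hF = ψ·hV(T) + (1−ψ)·hL(T).
  T = 348.2 K: K = (2.786, 0.258), RR gives ψ = 0.121, H_out = 4.505 kJ/mol
  T = 391.9 K: K = (3.883, 0.436), RR gives ψ = 0.410, H_out = 21.324 kJ/mol
  T = 370.0 K: K = (3.320, 0.340), RR gives ψ = 0.264, H_out = 13.050 kJ/mol
  T = 359.1 K: K = (3.050, 0.298), RR gives ψ = 0.195, H_out = 8.895 kJ/mol
  T = 353.6 K: K = (2.916, 0.277), RR gives ψ = 0.158, H_out = 6.721 kJ/mol
  T = 356.4 K: K = (2.984, 0.287), RR gives ψ = 0.177, H_out = 7.836 kJ/mol
  T = 355.0 K: K = (2.950, 0.282), RR gives ψ = 0.168, H_out = 7.281 kJ/mol
Linear interpolation between T = 353.6 (H_out = 6.721) and T = 355.0 (H_out = 7.281) on hF = 7.167 gives T ≈ 354.7 K, at which ψ = 0.17.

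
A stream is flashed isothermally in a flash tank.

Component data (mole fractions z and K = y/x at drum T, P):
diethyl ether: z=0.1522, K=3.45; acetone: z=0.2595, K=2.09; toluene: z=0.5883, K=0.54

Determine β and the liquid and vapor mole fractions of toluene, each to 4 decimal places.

β = 0.4985, x_toluene = 0.7633, y_toluene = 0.4122

Let β = V/F and solve Σ zᵢ(Kᵢ−1)/(1+β(Kᵢ−1)) = 0.
g(0) = ΣzᵢKᵢ − 1 = 0.3851 and g(1) = 1 − Σzᵢ/Kᵢ = -0.2577, so a root lies in (0, 1).
Iterate (Newton) starting at β = 0.5:
  β = 0.5000: g = -0.00078, g' = -0.5237 → β = 0.4985
Converged at β = 0.4985.
Compositions from xᵢ = zᵢ/(1+β(Kᵢ−1)), yᵢ = Kᵢxᵢ:
  diethyl ether: x = 0.0685, y = 0.2364
  acetone: x = 0.1681, y = 0.3514
  toluene: x = 0.7633, y = 0.4122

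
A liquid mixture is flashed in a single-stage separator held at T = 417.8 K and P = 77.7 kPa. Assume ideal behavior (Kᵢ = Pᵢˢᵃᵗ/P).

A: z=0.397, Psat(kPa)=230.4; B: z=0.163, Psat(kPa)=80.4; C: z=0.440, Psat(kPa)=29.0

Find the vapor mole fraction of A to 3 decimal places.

y_A = 0.596

Raoult's law: Kᵢ = Pᵢˢᵃᵗ/P = Pᵢˢᵃᵗ/77.7.
  K_A = 230.4/77.7 = 2.96525, K_B = 80.4/77.7 = 1.03475, K_C = 29.0/77.7 = 0.37323
Newton–Raphson from ψ = 0.5:
  ψ = 0.500: g = -0.0026, g' = -0.757 → ψ = 0.497
Converged at ψ = 0.497.
Compositions from xᵢ = zᵢ/(1+ψ(Kᵢ−1)), yᵢ = Kᵢxᵢ:
  A: x = 0.201, y = 0.596
  B: x = 0.160, y = 0.166
  C: x = 0.639, y = 0.238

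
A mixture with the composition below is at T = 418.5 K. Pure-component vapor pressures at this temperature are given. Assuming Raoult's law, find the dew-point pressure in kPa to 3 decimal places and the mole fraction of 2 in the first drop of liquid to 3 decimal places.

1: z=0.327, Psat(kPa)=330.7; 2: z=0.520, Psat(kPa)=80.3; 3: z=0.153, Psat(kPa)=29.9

Pdew = 79.481 kPa, x_2 = 0.515

At the dew point ψ → 1, so Σzᵢ/Kᵢ = 1 with Kᵢ = Pᵢˢᵃᵗ/P ⇒ 1/P = Σzᵢ/Pᵢˢᵃᵗ.
1/P = 0.327/330.7 + 0.520/80.3 + 0.153/29.9 = 0.012582 ⇒ P = 79.481 kPa
xᵢ = zᵢP/Pᵢˢᵃᵗ ⇒ x_2 = 0.520·79.481/80.3 = 0.515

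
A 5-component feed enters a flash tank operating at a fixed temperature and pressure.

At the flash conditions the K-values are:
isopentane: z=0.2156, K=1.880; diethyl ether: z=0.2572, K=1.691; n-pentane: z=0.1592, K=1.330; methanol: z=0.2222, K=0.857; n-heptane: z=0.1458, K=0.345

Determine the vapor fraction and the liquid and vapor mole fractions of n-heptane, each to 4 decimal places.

ψ = 0.8721, x_n-heptane = 0.3401, y_n-heptane = 0.1173

Rachford–Rice: g(ψ) = Σ zᵢ(Kᵢ−1)/(1+ψ(Kᵢ−1)) = 0.
Check two-phase: ΣzᵢKᵢ = 1.2927 > 1 and Σzᵢ/Kᵢ = 1.0684 > 1, so g(0) = 0.2927 > 0 and g(1) = -0.0684 < 0.
Iterate (Newton) starting at ψ = 0.5:
  ψ = 0.5000: g = 0.13271, g' = -0.3047 → ψ = 0.9355
  ψ = 0.9355: g = -0.03116, g' = -0.5289 → ψ = 0.8766
  ψ = 0.8766: g = -0.00207, g' = -0.4622 → ψ = 0.8721
Converged at ψ = 0.8721.
Compositions from xᵢ = zᵢ/(1+ψ(Kᵢ−1)), yᵢ = Kᵢxᵢ:
  isopentane: x = 0.1220, y = 0.2293
  diethyl ether: x = 0.1605, y = 0.2714
  n-pentane: x = 0.1236, y = 0.1644
  methanol: x = 0.2539, y = 0.2176
  n-heptane: x = 0.3401, y = 0.1173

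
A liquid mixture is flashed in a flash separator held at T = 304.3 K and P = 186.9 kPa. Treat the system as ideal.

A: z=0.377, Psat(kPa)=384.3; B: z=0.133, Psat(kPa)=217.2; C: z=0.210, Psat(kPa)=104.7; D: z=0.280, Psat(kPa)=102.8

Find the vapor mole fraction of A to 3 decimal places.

Raoult's law: Kᵢ = Pᵢˢᵃᵗ/P = Pᵢˢᵃᵗ/186.9.
  K_A = 384.3/186.9 = 2.05618, K_B = 217.2/186.9 = 1.16212, K_C = 104.7/186.9 = 0.56019, K_D = 102.8/186.9 = 0.55003
Let ψ = V/F and solve Σ zᵢ(Kᵢ−1)/(1+ψ(Kᵢ−1)) = 0.
g(0) = ΣzᵢKᵢ − 1 = 0.201 and g(1) = 1 − Σzᵢ/Kᵢ = -0.182, so a root lies in (0, 1).
Iterate (Newton) starting at ψ = 0.36:
  ψ = 0.360: g = 0.0488, g' = -0.362 → ψ = 0.495
  ψ = 0.495: g = 0.0014, g' = -0.345 → ψ = 0.499
Converged at ψ = 0.499.
Compositions from xᵢ = zᵢ/(1+ψ(Kᵢ−1)), yᵢ = Kᵢxᵢ:
  A: x = 0.247, y = 0.508
  B: x = 0.123, y = 0.143
  C: x = 0.269, y = 0.151
  D: x = 0.361, y = 0.199

y_A = 0.508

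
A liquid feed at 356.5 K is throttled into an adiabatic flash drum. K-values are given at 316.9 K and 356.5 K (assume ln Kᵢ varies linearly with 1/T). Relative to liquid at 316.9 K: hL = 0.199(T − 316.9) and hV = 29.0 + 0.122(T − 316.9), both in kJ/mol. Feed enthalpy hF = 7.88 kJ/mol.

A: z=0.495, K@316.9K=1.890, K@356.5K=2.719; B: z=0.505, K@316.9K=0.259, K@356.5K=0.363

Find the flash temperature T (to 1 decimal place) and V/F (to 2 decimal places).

T = 325.8 K, V/F = 0.22

Adiabatic flash: solve Rachford–Rice at each trial T, then check hF = ψ·hV(T) + (1−ψ)·hL(T).
  T = 316.9 K: K = (1.890, 0.259), RR gives ψ = 0.101, H_out = 2.917 kJ/mol
  T = 356.5 K: K = (2.719, 0.363), RR gives ψ = 0.483, H_out = 20.423 kJ/mol
  T = 336.7 K: K = (2.291, 0.310), RR gives ψ = 0.326, H_out = 12.897 kJ/mol
  T = 326.8 K: K = (2.087, 0.284), RR gives ψ = 0.227, H_out = 8.373 kJ/mol
  T = 321.9 K: K = (1.989, 0.272), RR gives ψ = 0.169, H_out = 5.822 kJ/mol
  T = 324.4 K: K = (2.039, 0.278), RR gives ψ = 0.199, H_out = 7.155 kJ/mol
Linear interpolation between T = 324.4 (H_out = 7.155) and T = 326.8 (H_out = 8.373) on hF = 7.88 gives T ≈ 325.8 K, at which ψ = 0.22.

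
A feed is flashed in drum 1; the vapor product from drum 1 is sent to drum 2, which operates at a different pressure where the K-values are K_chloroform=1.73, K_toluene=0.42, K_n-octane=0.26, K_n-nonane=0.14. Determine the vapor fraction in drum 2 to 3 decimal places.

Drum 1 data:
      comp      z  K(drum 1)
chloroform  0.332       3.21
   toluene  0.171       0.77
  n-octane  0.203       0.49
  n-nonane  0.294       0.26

V/F (drum 2) = 0.409

Drum 1:
Rachford–Rice: g(ψ₁) = Σ zᵢ(Kᵢ−1)/(1+ψ₁(Kᵢ−1)) = 0.
Check two-phase: ΣzᵢKᵢ = 1.373 > 1 and Σzᵢ/Kᵢ = 1.871 > 1, so g(0) = 0.373 > 0 and g(1) = -0.871 < 0.
Iterate (Newton) starting at ψ₁ = 0.5:
  ψ₁ = 0.500: g = -0.1802, g' = -0.878 → ψ₁ = 0.295
  ψ₁ = 0.295: g = 0.0019, g' = -0.941 → ψ₁ = 0.297
Converged at ψ₁ = 0.297.
Drum-1 compositions:
  chloroform: x = 0.200, y = 0.643
  toluene: x = 0.184, y = 0.141
  n-octane: x = 0.239, y = 0.117
  n-nonane: x = 0.377, y = 0.098
Drum-2 feed = drum-1 vapor: z₂ = (0.6435, 0.1413, 0.1172, 0.0980).
Drum 2:
Let ψ₂ = V/F and solve Σ zᵢ(Kᵢ−1)/(1+ψ₂(Kᵢ−1)) = 0.
Check two-phase: ΣzᵢKᵢ = 1.217 > 1 and Σzᵢ/Kᵢ = 1.859 > 1, so g(0) = 0.217 > 0 and g(1) = -0.859 < 0.
Iterate (Newton) starting at ψ₂ = 0.53:
  ψ₂ = 0.530: g = -0.0772, g' = -0.696 → ψ₂ = 0.419
  ψ₂ = 0.419: g = -0.0060, g' = -0.596 → ψ₂ = 0.409
Converged at ψ₂ = 0.409.
  chloroform: x = 0.496, y = 0.857
  toluene: x = 0.185, y = 0.078
  n-octane: x = 0.168, y = 0.044
  n-nonane: x = 0.151, y = 0.021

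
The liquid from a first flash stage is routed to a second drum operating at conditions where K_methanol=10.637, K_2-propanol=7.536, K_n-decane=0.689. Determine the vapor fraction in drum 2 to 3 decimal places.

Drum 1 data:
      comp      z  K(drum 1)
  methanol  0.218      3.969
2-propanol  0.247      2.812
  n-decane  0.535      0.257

Drum 1:
Rachford–Rice: g(ψ₁) = Σ zᵢ(Kᵢ−1)/(1+ψ₁(Kᵢ−1)) = 0.
Feasibility: ΣzᵢKᵢ = 1.697, Σzᵢ/Kᵢ = 2.224 — both > 1, two phases present.
Iterate (Newton) starting at ψ₁ = 0.5:
  ψ₁ = 0.500: g = -0.1371, g' = -1.282 → ψ₁ = 0.393
  ψ₁ = 0.393: g = -0.0014, g' = -1.275 → ψ₁ = 0.392
Converged at ψ₁ = 0.392.
Drum-1 compositions:
  methanol: x = 0.101, y = 0.400
  2-propanol: x = 0.144, y = 0.406
  n-decane: x = 0.755, y = 0.194
Drum-2 feed = drum-1 liquid: z₂ = (0.1008, 0.1444, 0.7548).
Drum 2:
Let ψ₂ = V/F and solve Σ zᵢ(Kᵢ−1)/(1+ψ₂(Kᵢ−1)) = 0.
Feasibility: ΣzᵢKᵢ = 2.680, Σzᵢ/Kᵢ = 1.124 — both > 1, two phases present.
Newton iteration, ψ₂⁰ = 0.32:
  ψ₂ = 0.320: g = 0.2824, g' = -1.297 → ψ₂ = 0.538
  ψ₂ = 0.538: g = 0.0842, g' = -0.653 → ψ₂ = 0.667
  ψ₂ = 0.667: g = 0.0107, g' = -0.501 → ψ₂ = 0.688
  ψ₂ = 0.688: g = 0.0002, g' = -0.483 → ψ₂ = 0.689
Converged at ψ₂ = 0.689.
  methanol: x = 0.013, y = 0.140
  2-propanol: x = 0.026, y = 0.198
  n-decane: x = 0.961, y = 0.662

V/F (drum 2) = 0.689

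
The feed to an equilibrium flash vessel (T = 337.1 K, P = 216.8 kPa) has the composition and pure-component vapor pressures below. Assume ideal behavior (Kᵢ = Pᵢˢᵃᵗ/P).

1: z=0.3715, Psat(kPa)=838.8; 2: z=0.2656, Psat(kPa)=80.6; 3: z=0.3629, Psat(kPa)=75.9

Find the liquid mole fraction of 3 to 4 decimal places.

x_3 = 0.4740

Raoult's law: Kᵢ = Pᵢˢᵃᵗ/P = Pᵢˢᵃᵗ/216.8.
  K_1 = 838.8/216.8 = 3.869004, K_2 = 80.6/216.8 = 0.371771, K_3 = 75.9/216.8 = 0.350092
Material balance + equilibrium reduce to Σ zᵢ(Kᵢ−1)/(1+ψ(Kᵢ−1)) = 0.
Feasibility: ΣzᵢKᵢ = 1.6631, Σzᵢ/Kᵢ = 1.8470 — both > 1, two phases present.
Newton–Raphson from ψ = 0.4:
  ψ = 0.4000: g = -0.04527, g' = -1.1299 → ψ = 0.3599
  ψ = 0.3599: g = 0.00088, g' = -1.1763 → ψ = 0.3607
Converged at ψ = 0.3607.
Compositions from xᵢ = zᵢ/(1+ψ(Kᵢ−1)), yᵢ = Kᵢxᵢ:
  1: x = 0.1826, y = 0.7064
  2: x = 0.3434, y = 0.1277
  3: x = 0.4740, y = 0.1659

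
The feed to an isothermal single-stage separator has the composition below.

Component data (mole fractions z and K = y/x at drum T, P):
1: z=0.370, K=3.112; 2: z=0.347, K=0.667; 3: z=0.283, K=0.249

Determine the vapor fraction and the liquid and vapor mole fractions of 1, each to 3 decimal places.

Newton–Raphson from ψ = 0.41:
  ψ = 0.410: g = -0.0221, g' = -0.859 → ψ = 0.384
Converged at ψ = 0.384.
Compositions from xᵢ = zᵢ/(1+ψ(Kᵢ−1)), yᵢ = Kᵢxᵢ:
  1: x = 0.204, y = 0.636
  2: x = 0.398, y = 0.265
  3: x = 0.398, y = 0.099

ψ = 0.384, x_1 = 0.204, y_1 = 0.636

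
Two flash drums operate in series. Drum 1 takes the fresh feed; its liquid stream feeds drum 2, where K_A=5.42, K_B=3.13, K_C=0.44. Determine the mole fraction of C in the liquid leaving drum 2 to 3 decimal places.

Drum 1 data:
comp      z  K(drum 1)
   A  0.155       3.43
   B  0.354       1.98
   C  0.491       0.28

x_C (drum 2) = 0.819

Drum 1:
Let ψ₁ = V/F and solve Σ zᵢ(Kᵢ−1)/(1+ψ₁(Kᵢ−1)) = 0.
Feasibility: ΣzᵢKᵢ = 1.370, Σzᵢ/Kᵢ = 1.978 — both > 1, two phases present.
Newton–Raphson from ψ₁ = 0.5:
  ψ₁ = 0.500: g = -0.1495, g' = -0.961 → ψ₁ = 0.344
  ψ₁ = 0.344: g = -0.0057, g' = -0.911 → ψ₁ = 0.338
Converged at ψ₁ = 0.338.
Drum-1 compositions:
  A: x = 0.085, y = 0.292
  B: x = 0.266, y = 0.526
  C: x = 0.649, y = 0.182
Drum-2 feed = drum-1 liquid: z₂ = (0.0851, 0.2659, 0.6490).
Drum 2:
Let ψ₂ = V/F and solve Σ zᵢ(Kᵢ−1)/(1+ψ₂(Kᵢ−1)) = 0.
Check two-phase: ΣzᵢKᵢ = 1.579 > 1 and Σzᵢ/Kᵢ = 1.576 > 1, so g(0) = 0.579 > 0 and g(1) = -0.576 < 0.
Iterate (Newton) starting at ψ₂ = 0.38:
  ψ₂ = 0.380: g = -0.0084, g' = -0.928 → ψ₂ = 0.371
Converged at ψ₂ = 0.371.
  A: x = 0.032, y = 0.175
  B: x = 0.149, y = 0.465
  C: x = 0.819, y = 0.360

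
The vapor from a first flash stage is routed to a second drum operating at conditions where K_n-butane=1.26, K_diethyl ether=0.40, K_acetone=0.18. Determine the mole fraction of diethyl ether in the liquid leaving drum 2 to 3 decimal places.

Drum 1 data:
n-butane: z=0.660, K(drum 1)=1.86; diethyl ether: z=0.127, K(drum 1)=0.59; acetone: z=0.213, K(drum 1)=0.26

x_diethyl ether (drum 2) = 0.125

Drum 1:
Iterate (Newton) starting at ψ₁ = 0.48:
  ψ₁ = 0.480: g = 0.0925, g' = -0.558 → ψ₁ = 0.646
  ψ₁ = 0.646: g = -0.0077, g' = -0.669 → ψ₁ = 0.634
Converged at ψ₁ = 0.634.
Drum-1 compositions:
  n-butane: x = 0.427, y = 0.794
  diethyl ether: x = 0.172, y = 0.101
  acetone: x = 0.401, y = 0.104
Drum-2 feed = drum-1 vapor: z₂ = (0.7944, 0.1013, 0.1043).
Drum 2:
Rachford–Rice: g(ψ₂) = Σ zᵢ(Kᵢ−1)/(1+ψ₂(Kᵢ−1)) = 0.
Check two-phase: ΣzᵢKᵢ = 1.060 > 1 and Σzᵢ/Kᵢ = 1.463 > 1, so g(0) = 0.060 > 0 and g(1) = -0.463 < 0.
Newton–Raphson from ψ₂ = 0.46:
  ψ₂ = 0.460: g = -0.0368, g' = -0.293 → ψ₂ = 0.335
  ψ₂ = 0.335: g = -0.0039, g' = -0.236 → ψ₂ = 0.318
Converged at ψ₂ = 0.318.
  n-butane: x = 0.734, y = 0.925
  diethyl ether: x = 0.125, y = 0.050
  acetone: x = 0.141, y = 0.025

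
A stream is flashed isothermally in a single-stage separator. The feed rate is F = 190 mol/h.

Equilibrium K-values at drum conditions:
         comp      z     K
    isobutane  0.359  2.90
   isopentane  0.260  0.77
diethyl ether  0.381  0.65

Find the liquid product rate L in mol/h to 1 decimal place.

Iterate (Newton) starting at β = 0.5:
  β = 0.500: g = 0.1206, g' = -0.427 → β = 0.782
  β = 0.782: g = 0.0177, g' = -0.319 → β = 0.838
  β = 0.838: g = 0.0003, g' = -0.307 → β = 0.839
Converged at β = 0.839.
Then V = β·F = 0.8392·190 = 159.4 mol/h and L = F − V = 30.6 mol/h.

L = 30.6 mol/h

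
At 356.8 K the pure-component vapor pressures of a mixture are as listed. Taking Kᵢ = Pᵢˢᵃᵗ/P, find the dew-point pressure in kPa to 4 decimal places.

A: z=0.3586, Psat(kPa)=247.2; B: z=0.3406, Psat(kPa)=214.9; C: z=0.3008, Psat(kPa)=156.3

At the dew point ψ → 1, so Σzᵢ/Kᵢ = 1 with Kᵢ = Pᵢˢᵃᵗ/P ⇒ 1/P = Σzᵢ/Pᵢˢᵃᵗ.
1/P = 0.3586/247.2 + 0.3406/214.9 + 0.3008/156.3 = 0.0049601 ⇒ P = 201.6099 kPa

Pdew = 201.6099 kPa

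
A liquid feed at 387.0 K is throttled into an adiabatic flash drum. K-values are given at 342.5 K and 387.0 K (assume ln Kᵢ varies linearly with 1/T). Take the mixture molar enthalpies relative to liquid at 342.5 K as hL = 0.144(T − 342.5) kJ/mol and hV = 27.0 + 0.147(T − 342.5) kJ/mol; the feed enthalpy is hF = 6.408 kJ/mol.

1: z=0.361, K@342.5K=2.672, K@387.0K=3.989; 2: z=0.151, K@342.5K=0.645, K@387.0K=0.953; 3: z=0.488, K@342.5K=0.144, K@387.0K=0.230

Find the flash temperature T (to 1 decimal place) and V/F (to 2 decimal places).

Adiabatic flash: solve Rachford–Rice at each trial T, then check hF = ψ·hV(T) + (1−ψ)·hL(T).
  T = 342.5 K: K = (2.672, 0.645, 0.144), RR gives ψ = 0.104, H_out = 2.807 kJ/mol
  T = 387.0 K: K = (3.989, 0.953, 0.230), RR gives ψ = 0.354, H_out = 16.024 kJ/mol
  T = 364.8 K: K = (3.306, 0.794, 0.185), RR gives ψ = 0.247, H_out = 9.885 kJ/mol
  T = 353.6 K: K = (2.981, 0.718, 0.164), RR gives ψ = 0.181, H_out = 6.502 kJ/mol
  T = 348.1 K: K = (2.826, 0.681, 0.154), RR gives ψ = 0.145, H_out = 4.724 kJ/mol
  T = 350.9 K: K = (2.904, 0.700, 0.159), RR gives ψ = 0.164, H_out = 5.640 kJ/mol
  T = 352.2 K: K = (2.941, 0.708, 0.161), RR gives ψ = 0.172, H_out = 6.058 kJ/mol
Linear interpolation between T = 352.2 (H_out = 6.058) and T = 353.6 (H_out = 6.502) on hF = 6.408 gives T ≈ 353.3 K, at which ψ = 0.18.

T = 353.3 K, V/F = 0.18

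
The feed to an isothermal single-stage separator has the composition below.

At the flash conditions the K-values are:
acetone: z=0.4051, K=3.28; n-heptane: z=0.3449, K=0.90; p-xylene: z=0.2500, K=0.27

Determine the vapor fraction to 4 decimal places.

Rachford–Rice: g(ψ) = Σ zᵢ(Kᵢ−1)/(1+ψ(Kᵢ−1)) = 0.
Check two-phase: ΣzᵢKᵢ = 1.7066 > 1 and Σzᵢ/Kᵢ = 1.4327 > 1, so g(0) = 0.7066 > 0 and g(1) = -0.4327 < 0.
Newton–Raphson from ψ = 0.5:
  ψ = 0.5000: g = 0.10790, g' = -0.7941 → ψ = 0.6359
  ψ = 0.6359: g = -0.00042, g' = -0.8189 → ψ = 0.6354
Converged at ψ = 0.6354.

ψ = 0.6354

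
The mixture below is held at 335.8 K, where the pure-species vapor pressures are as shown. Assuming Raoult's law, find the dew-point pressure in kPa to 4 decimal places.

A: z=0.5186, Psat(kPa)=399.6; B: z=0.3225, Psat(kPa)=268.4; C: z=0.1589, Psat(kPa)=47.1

Pdew = 170.2697 kPa

At the dew point ψ → 1, so Σzᵢ/Kᵢ = 1 with Kᵢ = Pᵢˢᵃᵗ/P ⇒ 1/P = Σzᵢ/Pᵢˢᵃᵗ.
1/P = 0.5186/399.6 + 0.3225/268.4 + 0.1589/47.1 = 0.0058730 ⇒ P = 170.2697 kPa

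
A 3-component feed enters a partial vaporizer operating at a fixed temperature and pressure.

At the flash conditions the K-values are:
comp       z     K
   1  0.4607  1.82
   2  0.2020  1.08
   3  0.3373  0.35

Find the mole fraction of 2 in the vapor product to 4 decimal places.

y_2 = 0.2113

Rachford–Rice: g(ψ) = Σ zᵢ(Kᵢ−1)/(1+ψ(Kᵢ−1)) = 0.
Feasibility: ΣzᵢKᵢ = 1.1747, Σzᵢ/Kᵢ = 1.4039 — both > 1, two phases present.
Iterate (Newton) starting at ψ = 0.5:
  ψ = 0.5000: g = -0.04134, g' = -0.4698 → ψ = 0.4120
  ψ = 0.4120: g = -0.00141, g' = -0.4401 → ψ = 0.4088
Converged at ψ = 0.4088.
Compositions from xᵢ = zᵢ/(1+ψ(Kᵢ−1)), yᵢ = Kᵢxᵢ:
  1: x = 0.3450, y = 0.6280
  2: x = 0.1956, y = 0.2113
  3: x = 0.4594, y = 0.1608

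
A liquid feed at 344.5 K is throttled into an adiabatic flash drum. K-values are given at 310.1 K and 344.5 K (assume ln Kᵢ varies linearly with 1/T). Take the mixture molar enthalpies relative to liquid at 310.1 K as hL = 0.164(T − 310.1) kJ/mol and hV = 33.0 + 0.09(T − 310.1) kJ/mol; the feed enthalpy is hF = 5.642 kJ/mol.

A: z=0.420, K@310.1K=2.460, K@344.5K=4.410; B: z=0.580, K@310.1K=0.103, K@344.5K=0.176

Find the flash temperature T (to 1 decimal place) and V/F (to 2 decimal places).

Adiabatic flash: solve Rachford–Rice at each trial T, then check hF = ψ·hV(T) + (1−ψ)·hL(T).
  T = 310.1 K: K = (2.460, 0.103), RR gives ψ = 0.071, H_out = 2.342 kJ/mol
  T = 344.5 K: K = (4.410, 0.176), RR gives ψ = 0.340, H_out = 15.985 kJ/mol
  T = 327.3 K: K = (3.345, 0.137), RR gives ψ = 0.239, H_out = 10.405 kJ/mol
  T = 318.7 K: K = (2.880, 0.119), RR gives ψ = 0.168, H_out = 6.857 kJ/mol
  T = 314.4 K: K = (2.665, 0.111), RR gives ψ = 0.124, H_out = 4.756 kJ/mol
  T = 316.5 K: K = (2.769, 0.115), RR gives ψ = 0.147, H_out = 5.816 kJ/mol
  T = 315.4 K: K = (2.714, 0.113), RR gives ψ = 0.135, H_out = 5.270 kJ/mol
Linear interpolation between T = 315.4 (H_out = 5.270) and T = 316.5 (H_out = 5.816) on hF = 5.642 gives T ≈ 316.1 K, at which ψ = 0.14.

T = 316.1 K, V/F = 0.14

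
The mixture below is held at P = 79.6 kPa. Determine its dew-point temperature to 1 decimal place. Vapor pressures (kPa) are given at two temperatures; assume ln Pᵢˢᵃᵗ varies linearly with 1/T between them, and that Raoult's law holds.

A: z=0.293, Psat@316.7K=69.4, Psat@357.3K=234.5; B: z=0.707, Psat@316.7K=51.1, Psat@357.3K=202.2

Dew-point temperature: Σzᵢ·P/Pᵢˢᵃᵗ(T) = 1. Interpolate ln Pᵢˢᵃᵗ = aᵢ + bᵢ/T.
  T = 316.7 K: ΣzᵢP/Pᵢˢᵃᵗ = 1.4374
  T = 357.3 K: ΣzᵢP/Pᵢˢᵃᵗ = 0.3778
  T = 337.0 K: ΣzᵢP/Pᵢˢᵃᵗ = 0.7074
  T = 326.9 K: ΣzᵢP/Pᵢˢᵃᵗ = 0.9954
  T = 321.8 K: ΣzᵢP/Pᵢˢᵃᵗ = 1.1926
  T = 324.4 K: ΣzᵢP/Pᵢˢᵃᵗ = 1.0869
Interpolating between 324.4 K and 326.9 K gives T ≈ 326.8 K.

T = 326.8 K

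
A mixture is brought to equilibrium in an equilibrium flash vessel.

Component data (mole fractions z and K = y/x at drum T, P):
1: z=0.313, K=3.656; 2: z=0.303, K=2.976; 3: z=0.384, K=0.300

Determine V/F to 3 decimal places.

Rachford–Rice: g(V/F) = Σ zᵢ(Kᵢ−1)/(1+V/F(Kᵢ−1)) = 0.
Check two-phase: ΣzᵢKᵢ = 2.161 > 1 and Σzᵢ/Kᵢ = 1.467 > 1, so g(0) = 1.161 > 0 and g(1) = -0.467 < 0.
Iterate (Newton) starting at V/F = 0.59:
  V/F = 0.590: g = 0.1424, g' = -1.133 → V/F = 0.716
  V/F = 0.716: g = -0.0040, g' = -1.221 → V/F = 0.712
Converged at V/F = 0.712.

V/F = 0.712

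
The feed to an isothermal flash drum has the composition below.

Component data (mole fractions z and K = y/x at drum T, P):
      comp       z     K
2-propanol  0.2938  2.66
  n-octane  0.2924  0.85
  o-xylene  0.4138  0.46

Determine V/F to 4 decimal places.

V/F = 0.3244

Rachford–Rice: g(V/F) = Σ zᵢ(Kᵢ−1)/(1+V/F(Kᵢ−1)) = 0.
g(0) = ΣzᵢKᵢ − 1 = 0.2204 and g(1) = 1 − Σzᵢ/Kᵢ = -0.3540, so a root lies in (0, 1).
Newton iteration, V/F⁰ = 0.31:
  V/F = 0.3100: g = 0.00763, g' = -0.5342 → V/F = 0.3243
  V/F = 0.3243: g = 0.00005, g' = -0.5267 → V/F = 0.3244
Converged at V/F = 0.3244.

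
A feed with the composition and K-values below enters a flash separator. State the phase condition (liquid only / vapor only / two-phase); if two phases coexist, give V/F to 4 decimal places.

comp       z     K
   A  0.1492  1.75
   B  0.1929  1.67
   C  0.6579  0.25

ΣzᵢKᵢ = 0.7477; Σzᵢ/Kᵢ = 2.8324.
Since ΣzᵢKᵢ < 1 the mixture is below its bubble point — single liquid phase.

liquid only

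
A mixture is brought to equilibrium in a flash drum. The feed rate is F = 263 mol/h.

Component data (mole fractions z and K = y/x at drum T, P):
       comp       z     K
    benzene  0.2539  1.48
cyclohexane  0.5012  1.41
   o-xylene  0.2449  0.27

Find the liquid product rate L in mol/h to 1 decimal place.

L = 139.7 mol/h

Newton–Raphson from ψ = 0.5:
  ψ = 0.5000: g = -0.01272, g' = -0.4197 → ψ = 0.4697
  ψ = 0.4697: g = -0.00030, g' = -0.4004 → ψ = 0.4689
Converged at ψ = 0.4689.
Then V = ψ·F = 0.4689·263 = 123.3 mol/h and L = F − V = 139.7 mol/h.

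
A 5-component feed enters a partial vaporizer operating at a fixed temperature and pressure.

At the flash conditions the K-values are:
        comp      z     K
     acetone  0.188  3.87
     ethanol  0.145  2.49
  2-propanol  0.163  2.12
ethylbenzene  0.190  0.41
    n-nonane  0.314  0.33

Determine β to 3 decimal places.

β = 0.486

Material balance + equilibrium reduce to Σ zᵢ(Kᵢ−1)/(1+β(Kᵢ−1)) = 0.
Feasibility: ΣzᵢKᵢ = 1.616, Σzᵢ/Kᵢ = 1.599 — both > 1, two phases present.
Iterate (Newton) starting at β = 0.5:
  β = 0.500: g = -0.0129, g' = -0.903 → β = 0.486
Converged at β = 0.486.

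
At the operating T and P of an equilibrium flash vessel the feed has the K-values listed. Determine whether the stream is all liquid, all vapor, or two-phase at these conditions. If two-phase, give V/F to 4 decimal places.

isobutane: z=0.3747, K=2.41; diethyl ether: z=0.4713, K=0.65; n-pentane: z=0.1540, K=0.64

two-phase, V/F = 0.6196

ΣzᵢKᵢ = 1.3079; Σzᵢ/Kᵢ = 1.1212.
Both exceed 1, so a two-phase solution exists.
Material balance + equilibrium reduce to Σ zᵢ(Kᵢ−1)/(1+ψ(Kᵢ−1)) = 0.
Newton iteration, ψ⁰ = 0.69:
  ψ = 0.6900: g = -0.02345, g' = -0.3271 → ψ = 0.6183
  ψ = 0.6183: g = 0.00043, g' = -0.3397 → ψ = 0.6196
Converged at ψ = 0.6196.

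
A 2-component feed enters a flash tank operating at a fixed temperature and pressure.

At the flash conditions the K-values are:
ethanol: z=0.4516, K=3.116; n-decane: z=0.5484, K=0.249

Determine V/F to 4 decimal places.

Rachford–Rice: g(V/F) = Σ zᵢ(Kᵢ−1)/(1+V/F(Kᵢ−1)) = 0.
g(0) = ΣzᵢKᵢ − 1 = 0.5437 and g(1) = 1 − Σzᵢ/Kᵢ = -1.3473, so a root lies in (0, 1).
Newton iteration, V/F⁰ = 0.55:
  V/F = 0.5500: g = -0.26005, g' = -1.3297 → V/F = 0.3544
  V/F = 0.3544: g = -0.01517, g' = -1.2346 → V/F = 0.3421
  V/F = 0.3421: g = 0.00003, g' = -1.2405 → V/F = 0.3422
Converged at V/F = 0.3422.

V/F = 0.3422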